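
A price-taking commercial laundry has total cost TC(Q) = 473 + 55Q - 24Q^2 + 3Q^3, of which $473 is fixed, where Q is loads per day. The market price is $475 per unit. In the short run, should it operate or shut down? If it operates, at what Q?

Produce at Q = 10

Variable cost is VC = 55Q - 24Q^2 + 3Q^3, so AVC = VC/Q = 55 - 24Q + 3Q^2 and MC = dTC/dQ = 55 - 48Q + 9Q^2.
AVC is minimized where dAVC/dQ = -24 + 6Q = 0, at Q = 4; min AVC = 55 - 24·4 + 3·4^2 = $7.
Since P = $475 ≥ min AVC = $7, price covers variable cost and the firm should produce.
Solving P = MC: -420 - 48Q + 9Q^2 = 0 ⇒ Q = -14/3 or 10. On the upward-sloping branch, Q* = 10.
Check: AVC at Q = 10 is $115 ≤ P, so revenue covers variable cost.
Profit = P·Q − TC = 475·10 − 1623 = $3127.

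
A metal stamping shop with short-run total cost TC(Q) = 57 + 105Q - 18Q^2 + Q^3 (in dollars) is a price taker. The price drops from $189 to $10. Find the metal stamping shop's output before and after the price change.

AVC = 105 - 18Q + Q^2, minimized at Q = 9 where min AVC = $24. MC = 105 - 36Q + 3Q^2.
At P = $189 ≥ min AVC, set P = MC on the rising branch: Q = 14.
At P = $10 < min AVC = $24, price no longer covers variable cost at any output, so the firm shuts down: Q = 0.

Output falls from 14 to 0 (the firm shuts down)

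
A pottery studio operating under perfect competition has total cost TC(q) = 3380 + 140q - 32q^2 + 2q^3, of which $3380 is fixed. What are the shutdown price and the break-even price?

AVC = 140 - 32q + 2q^2; minimized at q = 8, giving min AVC = $12. That is the shutdown price.
ATC = 3380/q + 140 - 32q + 2q^2. Setting dATC/dq = −3380/q^2 − 32 + 4q = 0 gives q = 13 (since 4·13^3 − 32·13^2 = 3380).
min ATC = 3380/13 + 140 − 32·13 + 2·13^2 = $322. That is the break-even price.
For $12 ≤ P < $322 the firm produces at a loss; below $12 it shuts down.

Shutdown price = $12; break-even price = $322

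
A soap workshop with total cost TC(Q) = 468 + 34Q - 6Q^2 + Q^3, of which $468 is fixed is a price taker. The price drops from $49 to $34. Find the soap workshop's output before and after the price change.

AVC = 34 - 6Q + Q^2, minimized at Q = 3 where min AVC = $25. MC = 34 - 12Q + 3Q^2.
At P = $49 ≥ min AVC, set P = MC on the rising branch: Q = 5.
At P = $34 ≥ min AVC, set P = MC: Q = 4. The firm stays open but cuts output.

Output falls from 5 to 4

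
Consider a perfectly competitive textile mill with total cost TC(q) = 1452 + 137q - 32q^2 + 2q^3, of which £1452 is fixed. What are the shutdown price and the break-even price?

Shutdown price = £9; break-even price = £159

Shutdown price = min AVC. AVC = 137 - 32q + 2q^2, with vertex at q = 8 and minimum £9.
ATC = 1452/q + 137 - 32q + 2q^2. Setting dATC/dq = −1452/q^2 − 32 + 4q = 0 gives q = 11 (since 4·11^3 − 32·11^2 = 1452).
min ATC = 1452/11 + 137 − 32·11 + 2·11^2 = £159. That is the break-even price.
For £9 ≤ P < £159 the firm produces at a loss; below £9 it shuts down.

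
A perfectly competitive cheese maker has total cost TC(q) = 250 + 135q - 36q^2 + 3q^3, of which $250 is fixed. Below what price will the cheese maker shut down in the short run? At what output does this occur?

$27 per unit, at q = 6

The shutdown price is the minimum of AVC. VC = 135q - 36q^2 + 3q^3, so AVC = 135 - 36q + 3q^2.
dAVC/dq = -36 + 6q = 0 gives q = 6. min AVC = 135 - 36·6 + 3·6^2 = 27.
For P < $27 the firm produces nothing.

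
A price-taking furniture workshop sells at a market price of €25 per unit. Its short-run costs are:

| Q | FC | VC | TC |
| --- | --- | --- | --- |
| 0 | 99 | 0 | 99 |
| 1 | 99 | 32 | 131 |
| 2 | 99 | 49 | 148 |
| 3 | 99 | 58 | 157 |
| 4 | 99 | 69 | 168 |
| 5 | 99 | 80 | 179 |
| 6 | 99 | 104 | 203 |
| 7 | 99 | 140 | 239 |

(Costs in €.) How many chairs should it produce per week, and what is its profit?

Compute π = P·Q − TC at each output: Q=0: -99; Q=1: -106; Q=2: -98; Q=3: -82; Q=4: -68; Q=5: -54; Q=6: -53; Q=7: -64.
Profit is maximized at Q = 6. AVC there is 104/6 = €17.33 ≤ P, so producing beats shutting down (which would give -€99).

Q = 6; profit = -€53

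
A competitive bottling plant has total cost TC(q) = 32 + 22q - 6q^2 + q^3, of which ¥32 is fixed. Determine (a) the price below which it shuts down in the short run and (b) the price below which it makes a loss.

Shutdown price = ¥13; break-even price = ¥22

Shutdown price = min AVC. AVC = 22 - 6q + q^2, with vertex at q = 3 and minimum ¥13.
ATC = 32/q + 22 - 6q + q^2. Setting dATC/dq = −32/q^2 − 6 + 2q = 0 gives q = 4 (since 2·4^3 − 6·4^2 = 32).
min ATC = 32/4 + 22 − 6·4 + 4^2 = ¥22. That is the break-even price.
Between these two prices the firm operates at a loss; above ¥22 it earns a profit.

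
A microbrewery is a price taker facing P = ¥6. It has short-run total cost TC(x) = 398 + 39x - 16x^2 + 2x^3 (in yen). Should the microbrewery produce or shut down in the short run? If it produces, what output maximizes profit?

From TC, MC = TC'(x) = 39 - 32x + 6x^2 and AVC = VC/x = 39 - 16x + 2x^2.
AVC hits its minimum where MC = AVC, at x = 4, giving min AVC = 39 - 16·4 + 2·4^2 = ¥7.
Since P = ¥6 < min AVC = ¥7, price fails to cover variable cost at any output.
The firm minimizes its loss by shutting down and losing only its fixed cost of ¥398.

Shut down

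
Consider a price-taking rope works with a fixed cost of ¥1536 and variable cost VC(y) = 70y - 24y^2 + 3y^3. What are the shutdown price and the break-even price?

Shutdown price = ¥22; break-even price = ¥262

AVC = 70 - 24y + 3y^2; minimized at y = 4, giving min AVC = ¥22. That is the shutdown price.
ATC = 1536/y + 70 - 24y + 3y^2. Setting dATC/dy = −1536/y^2 − 24 + 6y = 0 gives y = 8 (since 6·8^3 − 24·8^2 = 1536).
min ATC = 1536/8 + 70 − 24·8 + 3·8^2 = ¥262. That is the break-even price.
Between these two prices the firm operates at a loss; above ¥262 it earns a profit.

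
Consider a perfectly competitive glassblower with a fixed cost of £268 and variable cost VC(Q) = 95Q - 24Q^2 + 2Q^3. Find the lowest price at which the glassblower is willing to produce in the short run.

Short-run supply begins at min AVC. From VC = 95Q - 24Q^2 + 2Q^3, AVC = 95 - 24Q + 2Q^2.
dAVC/dQ = -24 + 4Q = 0 gives Q = 6. min AVC = 95 - 24·6 + 2·6^2 = 23.
So the shutdown price is £23.

£23 per unit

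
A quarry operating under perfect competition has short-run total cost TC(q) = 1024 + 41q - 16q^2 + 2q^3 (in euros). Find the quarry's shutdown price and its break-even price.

AVC = 41 - 16q + 2q^2; minimized at q = 4, giving min AVC = €9. That is the shutdown price.
ATC = 1024/q + 41 - 16q + 2q^2. Setting dATC/dq = −1024/q^2 − 16 + 4q = 0 gives q = 8 (since 4·8^3 − 16·8^2 = 1024).
min ATC = 1024/8 + 41 − 16·8 + 2·8^2 = €169. That is the break-even price.
Between these two prices the firm operates at a loss; above €169 it earns a profit.

Shutdown price = €9; break-even price = €169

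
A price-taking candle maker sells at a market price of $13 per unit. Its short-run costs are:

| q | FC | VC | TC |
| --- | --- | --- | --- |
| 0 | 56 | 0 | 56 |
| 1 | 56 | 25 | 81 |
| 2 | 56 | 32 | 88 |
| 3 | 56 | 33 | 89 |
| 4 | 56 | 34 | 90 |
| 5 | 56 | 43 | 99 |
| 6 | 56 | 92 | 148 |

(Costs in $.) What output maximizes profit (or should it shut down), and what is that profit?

q = 5; profit = -$34

Compute π = P·q − TC at each output: q=0: -56; q=1: -68; q=2: -62; q=3: -50; q=4: -38; q=5: -34; q=6: -70.
Profit is maximized at q = 5. AVC there is 43/5 = $8.60 ≤ P, so producing beats shutting down (which would give -$56).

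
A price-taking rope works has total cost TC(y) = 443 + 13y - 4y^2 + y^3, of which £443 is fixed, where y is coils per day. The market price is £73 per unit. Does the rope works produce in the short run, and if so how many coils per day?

Produce at y = 6

Strip out fixed cost: VC = 13y - 4y^2 + y^3. Then AVC = 13 - 4y + y^2 and MC = 13 - 8y + 3y^2.
AVC is minimized where dAVC/dy = -4 + 2y = 0, at y = 2; min AVC = 13 - 4·2 + 2^2 = £9.
Because £73 ≥ £9, revenue can cover variable cost; the firm operates.
Set P = MC: 73 = 13 - 8y + 3y^2 → -60 - 8y + 3y^2 = 0. The roots are y = -10/3 and y = 6; the profit-maximizing output is on the rising part of MC, so y* = 6.
Check: AVC at y = 6 is £25 ≤ P, so revenue covers variable cost.
Profit = P·y − TC = 73·6 − 593 = -£155, a loss, but smaller than the £443 fixed cost the firm would lose by shutting down.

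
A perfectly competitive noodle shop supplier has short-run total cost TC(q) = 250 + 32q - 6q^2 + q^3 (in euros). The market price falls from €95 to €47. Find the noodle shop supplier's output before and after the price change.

AVC = 32 - 6q + q^2, minimized at q = 3 where min AVC = €23. MC = 32 - 12q + 3q^2.
With P = €95 above the shutdown price, P = MC gives q = 7.
At P = €47 ≥ min AVC, set P = MC: q = 5. The firm stays open but cuts output.

Output falls from 7 to 5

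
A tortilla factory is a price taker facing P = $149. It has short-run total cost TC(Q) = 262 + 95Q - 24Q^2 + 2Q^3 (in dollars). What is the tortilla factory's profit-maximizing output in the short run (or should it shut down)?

From TC, MC = TC'(Q) = 95 - 48Q + 6Q^2 and AVC = VC/Q = 95 - 24Q + 2Q^2.
AVC is minimized where dAVC/dQ = -24 + 4Q = 0, at Q = 6; min AVC = 95 - 24·6 + 2·6^2 = $23.
Because $149 ≥ $23, revenue can cover variable cost; the firm operates.
P = MC gives -54 - 48Q + 6Q^2 = 0, with roots -1 and 9. Take the larger (rising MC): Q* = 9.
Check: AVC at Q = 9 is $41 ≤ P, so revenue covers variable cost.
Profit = P·Q − TC = 149·9 − 631 = $710.

Produce at Q = 9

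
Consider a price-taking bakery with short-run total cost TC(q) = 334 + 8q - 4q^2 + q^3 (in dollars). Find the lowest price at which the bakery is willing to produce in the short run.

The firm shuts down when price falls below the minimum of average variable cost. AVC = VC/q = 8 - 4q + q^2.
dAVC/dq = -4 + 2q = 0 gives q = 2. min AVC = 8 - 4·2 + 2^2 = 4.
So the shutdown price is $4.

$4 per unit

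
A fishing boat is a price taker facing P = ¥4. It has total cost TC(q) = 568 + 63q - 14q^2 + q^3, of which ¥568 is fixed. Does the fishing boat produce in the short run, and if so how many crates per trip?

From TC, MC = TC'(q) = 63 - 28q + 3q^2 and AVC = VC/q = 63 - 14q + q^2.
AVC is minimized where dAVC/dq = -14 + 2q = 0, at q = 7; min AVC = 63 - 14·7 + 7^2 = ¥14.
P = ¥4 lies below min AVC = ¥14; no output level covers variable cost.
Shutting down limits the loss to fixed cost, ¥568.

Shut down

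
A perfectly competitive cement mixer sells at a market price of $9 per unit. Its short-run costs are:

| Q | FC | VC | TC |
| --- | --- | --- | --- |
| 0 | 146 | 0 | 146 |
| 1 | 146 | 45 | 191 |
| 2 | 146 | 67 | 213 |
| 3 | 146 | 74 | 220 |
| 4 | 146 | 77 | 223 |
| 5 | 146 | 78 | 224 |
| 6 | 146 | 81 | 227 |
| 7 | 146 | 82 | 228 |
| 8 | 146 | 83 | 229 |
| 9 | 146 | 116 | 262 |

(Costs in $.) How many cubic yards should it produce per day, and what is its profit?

Compute π = P·Q − TC at each output: Q=0: -146; Q=1: -182; Q=2: -195; Q=3: -193; Q=4: -187; Q=5: -179; Q=6: -173; Q=7: -165; Q=8: -157; Q=9: -181.
Profit is highest at Q = 0. Equivalently, the lowest AVC in the table is 83/8 ≈ $10.38 at Q = 8, and P = $9 falls below it — price never covers variable cost, so the firm shuts down and loses only its fixed cost.

Q = 0 (shut down); profit = -$146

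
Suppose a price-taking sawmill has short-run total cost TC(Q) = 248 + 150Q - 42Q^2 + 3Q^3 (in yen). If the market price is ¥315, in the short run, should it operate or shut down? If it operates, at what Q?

Produce at Q = 11

Strip out fixed cost: VC = 150Q - 42Q^2 + 3Q^3. Then AVC = 150 - 42Q + 3Q^2 and MC = 150 - 84Q + 9Q^2.
The AVC parabola has its vertex at Q = 42/6 = 7, where AVC = 150 - 42·7 + 3·7^2 = ¥3.
Since P = ¥315 ≥ min AVC = ¥3, price covers variable cost and the firm should produce.
Solving P = MC: -165 - 84Q + 9Q^2 = 0 ⇒ Q = -5/3 or 11. On the upward-sloping branch, Q* = 11.
Check: AVC at Q = 11 is ¥51 ≤ P, so revenue covers variable cost.
Profit = P·Q − TC = 315·11 − 809 = ¥2656.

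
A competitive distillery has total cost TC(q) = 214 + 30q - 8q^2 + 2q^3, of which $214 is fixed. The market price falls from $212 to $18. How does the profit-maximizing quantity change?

MC = 30 - 16q + 6q^2; the shutdown threshold is min AVC = $22 (at q = 2).
At P = $212 ≥ min AVC, set P = MC on the rising branch: q = 7.
At P = $18 < min AVC = $22, price no longer covers variable cost at any output, so the firm shuts down: q = 0.

Output falls from 7 to 0 (the firm shuts down)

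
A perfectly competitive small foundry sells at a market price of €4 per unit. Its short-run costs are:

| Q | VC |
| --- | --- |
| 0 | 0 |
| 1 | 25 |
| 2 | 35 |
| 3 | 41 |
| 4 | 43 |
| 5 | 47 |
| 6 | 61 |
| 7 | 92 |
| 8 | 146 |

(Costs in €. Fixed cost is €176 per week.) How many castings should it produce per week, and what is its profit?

Compute π = P·Q − TC at each output: Q=0: -176; Q=1: -197; Q=2: -203; Q=3: -205; Q=4: -203; Q=5: -203; Q=6: -213; Q=7: -240; Q=8: -290.
Profit is highest at Q = 0. Equivalently, the lowest AVC in the table is 47/5 ≈ €9.40 at Q = 5, and P = €4 falls below it — price never covers variable cost, so the firm shuts down and loses only its fixed cost.

Q = 0 (shut down); profit = -€176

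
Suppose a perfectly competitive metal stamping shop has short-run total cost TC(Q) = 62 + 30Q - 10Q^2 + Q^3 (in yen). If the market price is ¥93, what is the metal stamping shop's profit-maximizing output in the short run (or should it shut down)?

Produce at Q = 9

Strip out fixed cost: VC = 30Q - 10Q^2 + Q^3. Then AVC = 30 - 10Q + Q^2 and MC = 30 - 20Q + 3Q^2.
The AVC parabola has its vertex at Q = 10/2 = 5, where AVC = 30 - 10·5 + 5^2 = ¥5.
Because ¥93 ≥ ¥5, revenue can cover variable cost; the firm operates.
Solving P = MC: -63 - 20Q + 3Q^2 = 0 ⇒ Q = -7/3 or 9. On the upward-sloping branch, Q* = 9.
Check: AVC at Q = 9 is ¥21 ≤ P, so revenue covers variable cost.
Profit = P·Q − TC = 93·9 − 251 = ¥586.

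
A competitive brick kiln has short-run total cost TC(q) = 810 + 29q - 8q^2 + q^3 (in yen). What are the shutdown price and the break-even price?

AVC = 29 - 8q + q^2; minimized at q = 4, giving min AVC = ¥13. That is the shutdown price.
ATC = 810/q + 29 - 8q + q^2. Setting dATC/dq = −810/q^2 − 8 + 2q = 0 gives q = 9 (since 2·9^3 − 8·9^2 = 810).
min ATC = 810/9 + 29 − 8·9 + 9^2 = ¥128. That is the break-even price.
Between these two prices the firm operates at a loss; above ¥128 it earns a profit.

Shutdown price = ¥13; break-even price = ¥128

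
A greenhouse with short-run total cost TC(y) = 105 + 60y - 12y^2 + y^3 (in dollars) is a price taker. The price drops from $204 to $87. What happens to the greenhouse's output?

Output falls from 12 to 9

AVC = 60 - 12y + y^2, minimized at y = 6 where min AVC = $24. MC = 60 - 24y + 3y^2.
At P = $204 ≥ min AVC, set P = MC on the rising branch: y = 12.
At P = $87 ≥ min AVC, set P = MC: y = 9. The firm stays open but cuts output.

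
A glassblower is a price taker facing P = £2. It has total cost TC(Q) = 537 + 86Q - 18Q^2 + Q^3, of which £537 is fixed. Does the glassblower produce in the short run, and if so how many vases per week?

Shut down

Variable cost is VC = 86Q - 18Q^2 + Q^3, so AVC = VC/Q = 86 - 18Q + Q^2 and MC = dTC/dQ = 86 - 36Q + 3Q^2.
The AVC parabola has its vertex at Q = 18/2 = 9, where AVC = 86 - 18·9 + 9^2 = £5.
Since P = £2 < min AVC = £5, price fails to cover variable cost at any output.
The firm minimizes its loss by shutting down and losing only its fixed cost of £537.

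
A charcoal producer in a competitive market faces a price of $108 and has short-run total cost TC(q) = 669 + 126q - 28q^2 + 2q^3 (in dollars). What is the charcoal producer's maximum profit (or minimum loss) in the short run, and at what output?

AVC = 126 - 28q + 2q^2; min AVC = $28 at q = 7. Since P = $108 ≥ min AVC, the firm produces.
With MC = 126 - 56q + 6q^2, P = MC on the upward-sloping part at q* = 9.
TR = 108·9 = 972. TC = 669 + 324 = 993. Profit = 972 − 993 = -$21.
That loss of $21 beats the $669 the firm would lose by shutting down; producing recovers $648 of fixed cost.

Profit = -$21 at q = 9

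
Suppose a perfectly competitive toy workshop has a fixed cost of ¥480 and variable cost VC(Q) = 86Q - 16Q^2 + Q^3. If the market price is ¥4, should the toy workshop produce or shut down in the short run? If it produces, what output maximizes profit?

Shut down

From TC, MC = TC'(Q) = 86 - 32Q + 3Q^2 and AVC = VC/Q = 86 - 16Q + Q^2.
AVC is minimized where dAVC/dQ = -16 + 2Q = 0, at Q = 8; min AVC = 86 - 16·8 + 8^2 = ¥22.
Since P = ¥4 < min AVC = ¥22, price fails to cover variable cost at any output.
The firm minimizes its loss by shutting down and losing only its fixed cost of ¥480.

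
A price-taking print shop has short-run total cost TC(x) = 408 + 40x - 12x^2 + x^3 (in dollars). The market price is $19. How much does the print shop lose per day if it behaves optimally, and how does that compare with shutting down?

Profit = -$310 at x = 7

AVC = 40 - 12x + x^2; min AVC = $4 at x = 6. Since P = $19 ≥ min AVC, the firm produces.
With MC = 40 - 24x + 3x^2, P = MC on the upward-sloping part at x* = 7.
TR = 19·7 = 133. TC = 408 + 35 = 443. Profit = 133 − 443 = -$310.
By producing, the firm covers all variable cost plus $98 of fixed cost; shutting down would lose the full $408.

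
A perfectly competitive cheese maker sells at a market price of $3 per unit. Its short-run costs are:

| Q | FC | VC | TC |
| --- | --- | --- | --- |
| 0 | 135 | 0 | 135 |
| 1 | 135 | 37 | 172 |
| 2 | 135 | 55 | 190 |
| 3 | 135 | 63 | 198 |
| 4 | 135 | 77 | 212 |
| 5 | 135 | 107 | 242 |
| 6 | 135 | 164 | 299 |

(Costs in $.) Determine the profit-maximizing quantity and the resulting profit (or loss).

Q = 0 (shut down); profit = -$135

Compute π = P·Q − TC at each output: Q=0: -135; Q=1: -169; Q=2: -184; Q=3: -189; Q=4: -200; Q=5: -227; Q=6: -281.
Profit is highest at Q = 0. Equivalently, the lowest AVC in the table is 77/4 ≈ $19.25 at Q = 4, and P = $3 falls below it — price never covers variable cost, so the firm shuts down and loses only its fixed cost.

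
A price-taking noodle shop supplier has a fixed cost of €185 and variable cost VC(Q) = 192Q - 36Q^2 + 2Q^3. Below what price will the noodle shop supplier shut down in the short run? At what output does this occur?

The firm shuts down when price falls below the minimum of average variable cost. AVC = VC/Q = 192 - 36Q + 2Q^2.
At the minimum of AVC, MC = AVC. MC = 192 - 72Q + 6Q^2; setting MC = AVC gives 4Q^2 - 36Q = 0, so Q = 9. min AVC = 30.
So the shutdown price is €30.

€30 per unit, at Q = 9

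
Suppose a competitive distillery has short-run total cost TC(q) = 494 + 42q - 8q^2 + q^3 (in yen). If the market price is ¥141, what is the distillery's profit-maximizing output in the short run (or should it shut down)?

Produce at q = 9

From TC, MC = TC'(q) = 42 - 16q + 3q^2 and AVC = VC/q = 42 - 8q + q^2.
AVC hits its minimum where MC = AVC, at q = 4, giving min AVC = 42 - 8·4 + 4^2 = ¥26.
Since P = ¥141 ≥ min AVC = ¥26, price covers variable cost and the firm should produce.
Set P = MC: 141 = 42 - 16q + 3q^2 → -99 - 16q + 3q^2 = 0. The roots are q = -11/3 and q = 9; the profit-maximizing output is on the rising part of MC, so q* = 9.
Check: AVC at q = 9 is ¥51 ≤ P, so revenue covers variable cost.
Profit = P·q − TC = 141·9 − 953 = ¥316.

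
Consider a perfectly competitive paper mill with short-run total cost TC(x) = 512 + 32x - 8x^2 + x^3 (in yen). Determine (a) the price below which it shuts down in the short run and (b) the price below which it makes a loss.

Shutdown price = ¥16; break-even price = ¥96

AVC = 32 - 8x + x^2; minimized at x = 4, giving min AVC = ¥16. That is the shutdown price.
ATC = 512/x + 32 - 8x + x^2. Setting dATC/dx = −512/x^2 − 8 + 2x = 0 gives x = 8 (since 2·8^3 − 8·8^2 = 512).
min ATC = 512/8 + 32 − 8·8 + 8^2 = ¥96. That is the break-even price.
Between these two prices the firm operates at a loss; above ¥96 it earns a profit.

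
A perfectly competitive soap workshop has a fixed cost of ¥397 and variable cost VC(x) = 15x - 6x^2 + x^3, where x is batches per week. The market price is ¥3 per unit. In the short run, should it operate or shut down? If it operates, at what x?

Strip out fixed cost: VC = 15x - 6x^2 + x^3. Then AVC = 15 - 6x + x^2 and MC = 15 - 12x + 3x^2.
The AVC parabola has its vertex at x = 6/2 = 3, where AVC = 15 - 6·3 + 3^2 = ¥6.
With P < min AVC (¥3 < ¥6), every unit sold adds to the loss.
Best response: produce nothing and absorb the ¥397 fixed cost.

Shut down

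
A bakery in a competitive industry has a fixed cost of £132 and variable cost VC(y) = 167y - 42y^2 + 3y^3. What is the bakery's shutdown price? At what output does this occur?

Short-run supply begins at min AVC. From VC = 167y - 42y^2 + 3y^3, AVC = 167 - 42y + 3y^2.
dAVC/dy = -42 + 6y = 0 gives y = 7. min AVC = 167 - 42·7 + 3·7^2 = 20.
For P < £20 the firm produces nothing.

£20 per unit, at y = 7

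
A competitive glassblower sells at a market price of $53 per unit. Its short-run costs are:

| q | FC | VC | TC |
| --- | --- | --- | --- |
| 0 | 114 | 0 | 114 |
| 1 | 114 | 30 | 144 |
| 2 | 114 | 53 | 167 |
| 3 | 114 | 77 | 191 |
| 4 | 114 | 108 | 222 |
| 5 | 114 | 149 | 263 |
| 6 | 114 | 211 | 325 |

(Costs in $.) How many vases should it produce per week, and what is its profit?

q = 5; profit = $2

Profit at each row (π = 53q − TC): q=0: -114; q=1: -91; q=2: -61; q=3: -32; q=4: -10; q=5: 2; q=6: -7.
Profit is maximized at q = 5. AVC there is 149/5 = $29.80 ≤ P, so producing beats shutting down (which would give -$114).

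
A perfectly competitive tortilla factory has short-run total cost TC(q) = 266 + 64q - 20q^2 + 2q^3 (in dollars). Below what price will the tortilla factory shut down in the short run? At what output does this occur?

$14 per unit, at q = 5

The shutdown price is the minimum of AVC. VC = 64q - 20q^2 + 2q^3, so AVC = 64 - 20q + 2q^2.
dAVC/dq = -20 + 4q = 0 gives q = 5. min AVC = 64 - 20·5 + 2·5^2 = 14.
For P < $14 the firm produces nothing.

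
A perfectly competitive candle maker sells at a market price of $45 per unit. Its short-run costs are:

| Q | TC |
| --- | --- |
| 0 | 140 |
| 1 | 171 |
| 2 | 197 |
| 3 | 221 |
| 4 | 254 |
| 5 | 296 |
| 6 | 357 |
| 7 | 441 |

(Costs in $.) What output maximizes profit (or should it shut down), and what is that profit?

Compute π = P·Q − TC at each output: Q=0: -140; Q=1: -126; Q=2: -107; Q=3: -86; Q=4: -74; Q=5: -71; Q=6: -87; Q=7: -126.
Profit is maximized at Q = 5. AVC there is 156/5 = $31.20 ≤ P, so producing beats shutting down (which would give -$140).

Q = 5; profit = -$71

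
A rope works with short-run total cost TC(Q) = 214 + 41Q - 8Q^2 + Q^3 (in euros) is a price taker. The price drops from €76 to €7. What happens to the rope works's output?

AVC = 41 - 8Q + Q^2, minimized at Q = 4 where min AVC = €25. MC = 41 - 16Q + 3Q^2.
At P = €76 ≥ min AVC, set P = MC on the rising branch: Q = 7.
At P = €7 < min AVC = €25, price no longer covers variable cost at any output, so the firm shuts down: Q = 0.

Output falls from 7 to 0 (the firm shuts down)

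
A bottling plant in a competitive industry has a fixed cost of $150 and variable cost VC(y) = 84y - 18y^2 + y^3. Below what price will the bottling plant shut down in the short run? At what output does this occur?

$3 per unit, at y = 9

The firm shuts down when price falls below the minimum of average variable cost. AVC = VC/y = 84 - 18y + y^2.
dAVC/dy = -18 + 2y = 0 gives y = 9. min AVC = 84 - 18·9 + 9^2 = 3.
So the shutdown price is $3.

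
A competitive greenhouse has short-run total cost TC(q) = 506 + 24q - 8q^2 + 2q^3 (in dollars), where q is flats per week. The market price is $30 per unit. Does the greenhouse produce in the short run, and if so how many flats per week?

Variable cost is VC = 24q - 8q^2 + 2q^3, so AVC = VC/q = 24 - 8q + 2q^2 and MC = dTC/dq = 24 - 16q + 6q^2.
AVC hits its minimum where MC = AVC, at q = 2, giving min AVC = 24 - 8·2 + 2·2^2 = $16.
P = $30 exceeds min AVC = $16, so the firm stays open.
Solving P = MC: -6 - 16q + 6q^2 = 0 ⇒ q = -1/3 or 3. On the upward-sloping branch, q* = 3.
Check: AVC at q = 3 is $18 ≤ P, so revenue covers variable cost.
Profit = P·q − TC = 30·3 − 560 = -$470, a loss, but smaller than the $506 fixed cost the firm would lose by shutting down.

Produce at q = 3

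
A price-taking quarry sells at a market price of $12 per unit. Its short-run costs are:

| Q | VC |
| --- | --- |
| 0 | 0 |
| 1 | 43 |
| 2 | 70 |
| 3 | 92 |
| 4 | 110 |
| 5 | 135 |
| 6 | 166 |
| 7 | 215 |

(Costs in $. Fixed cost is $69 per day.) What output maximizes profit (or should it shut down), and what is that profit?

Profit at each row (π = 12Q − TC): Q=0: -69; Q=1: -100; Q=2: -115; Q=3: -125; Q=4: -131; Q=5: -144; Q=6: -163; Q=7: -200.
Profit is highest at Q = 0. Equivalently, the lowest AVC in the table is 135/5 ≈ $27 at Q = 5, and P = $12 falls below it — price never covers variable cost, so the firm shuts down and loses only its fixed cost.

Q = 0 (shut down); profit = -$69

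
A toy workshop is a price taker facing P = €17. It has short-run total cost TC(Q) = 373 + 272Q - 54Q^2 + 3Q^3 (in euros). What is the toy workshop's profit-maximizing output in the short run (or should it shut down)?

Shut down

From TC, MC = TC'(Q) = 272 - 108Q + 9Q^2 and AVC = VC/Q = 272 - 54Q + 3Q^2.
The AVC parabola has its vertex at Q = 54/6 = 9, where AVC = 272 - 54·9 + 3·9^2 = €29.
Since P = €17 < min AVC = €29, price fails to cover variable cost at any output.
Shutting down limits the loss to fixed cost, €373.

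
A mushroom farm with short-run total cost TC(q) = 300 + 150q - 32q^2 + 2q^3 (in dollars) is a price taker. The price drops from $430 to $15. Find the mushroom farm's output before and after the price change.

MC = 150 - 64q + 6q^2; the shutdown threshold is min AVC = $22 (at q = 8).
With P = $430 above the shutdown price, P = MC gives q = 14.
At P = $15 < min AVC = $22, price no longer covers variable cost at any output, so the firm shuts down: q = 0.

Output falls from 14 to 0 (the firm shuts down)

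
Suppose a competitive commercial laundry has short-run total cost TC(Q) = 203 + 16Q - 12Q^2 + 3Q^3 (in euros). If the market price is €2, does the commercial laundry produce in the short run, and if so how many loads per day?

From TC, MC = TC'(Q) = 16 - 24Q + 9Q^2 and AVC = VC/Q = 16 - 12Q + 3Q^2.
AVC is minimized where dAVC/dQ = -12 + 6Q = 0, at Q = 2; min AVC = 16 - 12·2 + 3·2^2 = €4.
With P < min AVC (€2 < €4), every unit sold adds to the loss.
The firm minimizes its loss by shutting down and losing only its fixed cost of €203.

Shut down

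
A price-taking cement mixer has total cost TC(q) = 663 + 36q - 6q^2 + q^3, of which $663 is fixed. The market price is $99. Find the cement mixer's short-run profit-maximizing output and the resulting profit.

AVC = 36 - 6q + q^2 has its minimum $27 at q = 3; price $99 clears that bar, so the firm operates.
MC = 36 - 12q + 3q^2. Setting P = MC and taking the root on the rising branch gives q* = 7.
TR = 99·7 = 693. TC = 663 + 301 = 964. Profit = 693 − 964 = -$271.
By producing, the firm covers all variable cost plus $392 of fixed cost; shutting down would lose the full $663.

Profit = -$271 at q = 7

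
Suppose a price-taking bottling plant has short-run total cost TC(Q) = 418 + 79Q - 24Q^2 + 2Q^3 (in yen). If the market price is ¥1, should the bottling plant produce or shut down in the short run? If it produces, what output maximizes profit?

Shut down

From TC, MC = TC'(Q) = 79 - 48Q + 6Q^2 and AVC = VC/Q = 79 - 24Q + 2Q^2.
AVC is minimized where dAVC/dQ = -24 + 4Q = 0, at Q = 6; min AVC = 79 - 24·6 + 2·6^2 = ¥7.
P = ¥1 lies below min AVC = ¥7; no output level covers variable cost.
Best response: produce nothing and absorb the ¥418 fixed cost.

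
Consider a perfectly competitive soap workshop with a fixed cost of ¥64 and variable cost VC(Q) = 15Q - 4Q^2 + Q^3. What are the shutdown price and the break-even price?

AVC = 15 - 4Q + Q^2; minimized at Q = 2, giving min AVC = ¥11. That is the shutdown price.
ATC = 64/Q + 15 - 4Q + Q^2. Setting dATC/dQ = −64/Q^2 − 4 + 2Q = 0 gives Q = 4 (since 2·4^3 − 4·4^2 = 64).
min ATC = 64/4 + 15 − 4·4 + 4^2 = ¥31. That is the break-even price.
Between these two prices the firm operates at a loss; above ¥31 it earns a profit.

Shutdown price = ¥11; break-even price = ¥31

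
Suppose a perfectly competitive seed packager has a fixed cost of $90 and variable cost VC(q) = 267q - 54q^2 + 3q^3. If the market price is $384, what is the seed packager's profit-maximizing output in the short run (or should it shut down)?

Produce at q = 13

Strip out fixed cost: VC = 267q - 54q^2 + 3q^3. Then AVC = 267 - 54q + 3q^2 and MC = 267 - 108q + 9q^2.
AVC is minimized where dAVC/dq = -54 + 6q = 0, at q = 9; min AVC = 267 - 54·9 + 3·9^2 = $24.
P = $384 exceeds min AVC = $24, so the firm stays open.
Set P = MC: 384 = 267 - 108q + 9q^2 → -117 - 108q + 9q^2 = 0. The roots are q = -1 and q = 13; the profit-maximizing output is on the rising part of MC, so q* = 13.
Check: AVC at q = 13 is $72 ≤ P, so revenue covers variable cost.
Profit = P·q − TC = 384·13 − 1026 = $3966.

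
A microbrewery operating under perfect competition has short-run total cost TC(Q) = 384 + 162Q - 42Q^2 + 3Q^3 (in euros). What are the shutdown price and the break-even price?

Shutdown price = €15; break-even price = €66

Shutdown price = min AVC. AVC = 162 - 42Q + 3Q^2, with vertex at Q = 7 and minimum €15.
ATC = 384/Q + 162 - 42Q + 3Q^2. Setting dATC/dQ = −384/Q^2 − 42 + 6Q = 0 gives Q = 8 (since 6·8^3 − 42·8^2 = 384).
min ATC = 384/8 + 162 − 42·8 + 3·8^2 = €66. That is the break-even price.
Between these two prices the firm operates at a loss; above €66 it earns a profit.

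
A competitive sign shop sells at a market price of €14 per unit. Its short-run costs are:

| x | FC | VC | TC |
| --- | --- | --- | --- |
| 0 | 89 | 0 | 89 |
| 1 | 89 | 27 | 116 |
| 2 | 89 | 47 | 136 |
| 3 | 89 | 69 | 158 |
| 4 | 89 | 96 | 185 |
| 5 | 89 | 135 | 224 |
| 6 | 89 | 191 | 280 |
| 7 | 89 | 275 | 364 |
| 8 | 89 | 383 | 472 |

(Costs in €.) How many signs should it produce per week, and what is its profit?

Profit at each row (π = 14x − TC): x=0: -89; x=1: -102; x=2: -108; x=3: -116; x=4: -129; x=5: -154; x=6: -196; x=7: -266; x=8: -360.
Profit is highest at x = 0. Equivalently, the lowest AVC in the table is 69/3 ≈ €23 at x = 3, and P = €14 falls below it — price never covers variable cost, so the firm shuts down and loses only its fixed cost.

x = 0 (shut down); profit = -€89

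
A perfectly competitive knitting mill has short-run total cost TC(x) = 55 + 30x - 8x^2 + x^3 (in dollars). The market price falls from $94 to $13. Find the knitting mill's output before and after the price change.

Output falls from 8 to 0 (the firm shuts down)

AVC = 30 - 8x + x^2, minimized at x = 4 where min AVC = $14. MC = 30 - 16x + 3x^2.
With P = $94 above the shutdown price, P = MC gives x = 8.
At P = $13 < min AVC = $14, price no longer covers variable cost at any output, so the firm shuts down: x = 0.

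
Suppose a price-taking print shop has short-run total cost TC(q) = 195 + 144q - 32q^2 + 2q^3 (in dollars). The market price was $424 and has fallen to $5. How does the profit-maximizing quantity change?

MC = 144 - 64q + 6q^2; the shutdown threshold is min AVC = $16 (at q = 8).
At P = $424 ≥ min AVC, set P = MC on the rising branch: q = 14.
At P = $5 < min AVC = $16, price no longer covers variable cost at any output, so the firm shuts down: q = 0.

Output falls from 14 to 0 (the firm shuts down)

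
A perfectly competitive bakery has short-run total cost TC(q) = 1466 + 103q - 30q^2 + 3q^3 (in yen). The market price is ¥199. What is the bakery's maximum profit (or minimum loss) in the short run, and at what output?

AVC = 103 - 30q + 3q^2 has its minimum ¥28 at q = 5; price ¥199 clears that bar, so the firm operates.
With MC = 103 - 60q + 9q^2, P = MC on the upward-sloping part at q* = 8.
TR = 199·8 = 1592. TC = 1466 + 440 = 1906. Profit = 1592 − 1906 = -¥314.
By producing, the firm covers all variable cost plus ¥1152 of fixed cost; shutting down would lose the full ¥1466.

Profit = -¥314 at q = 8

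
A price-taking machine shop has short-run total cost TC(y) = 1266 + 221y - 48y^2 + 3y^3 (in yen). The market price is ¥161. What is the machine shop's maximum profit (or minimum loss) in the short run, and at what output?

AVC = 221 - 48y + 3y^2 has its minimum ¥29 at y = 8; price ¥161 clears that bar, so the firm operates.
With MC = 221 - 96y + 9y^2, P = MC on the upward-sloping part at y* = 10.
TR = 161·10 = 1610. TC = 1266 + 410 = 1676. Profit = 1610 − 1676 = -¥66.
Shutting down would mean losing the fixed cost of ¥1266, so operating at a loss of ¥66 is better by ¥1200.

Profit = -¥66 at y = 10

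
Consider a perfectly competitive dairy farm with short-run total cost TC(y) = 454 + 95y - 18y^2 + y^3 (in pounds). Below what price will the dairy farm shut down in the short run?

The shutdown price is the minimum of AVC. VC = 95y - 18y^2 + y^3, so AVC = 95 - 18y + y^2.
At the minimum of AVC, MC = AVC. MC = 95 - 36y + 3y^2; setting MC = AVC gives 2y^2 - 18y = 0, so y = 9. min AVC = 14.
So the shutdown price is £14.

£14 per unit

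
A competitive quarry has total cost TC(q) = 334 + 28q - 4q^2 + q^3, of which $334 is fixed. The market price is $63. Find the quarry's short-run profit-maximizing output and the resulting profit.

AVC = 28 - 4q + q^2; min AVC = $24 at q = 2. Since P = $63 ≥ min AVC, the firm produces.
MC = 28 - 8q + 3q^2. Setting P = MC and taking the root on the rising branch gives q* = 5.
TR = 63·5 = 315. TC = 334 + 165 = 499. Profit = 315 − 499 = -$184.
Shutting down would mean losing the fixed cost of $334, so operating at a loss of $184 is better by $150.

Profit = -$184 at q = 5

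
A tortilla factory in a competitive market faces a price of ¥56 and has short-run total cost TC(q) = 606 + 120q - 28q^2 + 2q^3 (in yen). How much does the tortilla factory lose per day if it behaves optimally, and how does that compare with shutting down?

AVC = 120 - 28q + 2q^2 has its minimum ¥22 at q = 7; price ¥56 clears that bar, so the firm operates.
MC = 120 - 56q + 6q^2. Setting P = MC and taking the root on the rising branch gives q* = 8.
TR = 56·8 = 448. TC = 606 + 192 = 798. Profit = 448 − 798 = -¥350.
Shutting down would mean losing the fixed cost of ¥606, so operating at a loss of ¥350 is better by ¥256.

Profit = -¥350 at q = 8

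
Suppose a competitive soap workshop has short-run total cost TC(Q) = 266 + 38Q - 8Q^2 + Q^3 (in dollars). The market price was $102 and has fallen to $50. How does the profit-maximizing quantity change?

MC = 38 - 16Q + 3Q^2; the shutdown threshold is min AVC = $22 (at Q = 4).
With P = $102 above the shutdown price, P = MC gives Q = 8.
At P = $50 ≥ min AVC, set P = MC: Q = 6. The firm stays open but cuts output.

Output falls from 8 to 6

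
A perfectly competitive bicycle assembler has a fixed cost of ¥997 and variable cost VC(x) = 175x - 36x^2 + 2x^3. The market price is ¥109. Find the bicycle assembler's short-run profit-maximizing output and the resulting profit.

AVC = 175 - 36x + 2x^2; min AVC = ¥13 at x = 9. Since P = ¥109 ≥ min AVC, the firm produces.
MC = 175 - 72x + 6x^2. Setting P = MC and taking the root on the rising branch gives x* = 11.
TR = 109·11 = 1199. TC = 997 + 231 = 1228. Profit = 1199 − 1228 = -¥29.
Shutting down would mean losing the fixed cost of ¥997, so operating at a loss of ¥29 is better by ¥968.

Profit = -¥29 at x = 11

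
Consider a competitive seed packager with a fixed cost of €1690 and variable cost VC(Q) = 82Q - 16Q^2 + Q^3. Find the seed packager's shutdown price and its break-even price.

AVC = 82 - 16Q + Q^2; minimized at Q = 8, giving min AVC = €18. That is the shutdown price.
ATC = 1690/Q + 82 - 16Q + Q^2. Setting dATC/dQ = −1690/Q^2 − 16 + 2Q = 0 gives Q = 13 (since 2·13^3 − 16·13^2 = 1690).
min ATC = 1690/13 + 82 − 16·13 + 13^2 = €173. That is the break-even price.
Between these two prices the firm operates at a loss; above €173 it earns a profit.

Shutdown price = €18; break-even price = €173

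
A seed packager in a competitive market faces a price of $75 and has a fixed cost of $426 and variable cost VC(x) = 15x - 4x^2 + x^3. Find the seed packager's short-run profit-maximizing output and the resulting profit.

AVC = 15 - 4x + x^2 has its minimum $11 at x = 2; price $75 clears that bar, so the firm operates.
With MC = 15 - 8x + 3x^2, P = MC on the upward-sloping part at x* = 6.
TR = 75·6 = 450. TC = 426 + 162 = 588. Profit = 450 − 588 = -$138.
That loss of $138 beats the $426 the firm would lose by shutting down; producing recovers $288 of fixed cost.

Profit = -$138 at x = 6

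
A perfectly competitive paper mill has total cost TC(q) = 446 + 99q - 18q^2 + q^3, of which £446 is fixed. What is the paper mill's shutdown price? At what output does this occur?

£18 per unit, at q = 9

The shutdown price is the minimum of AVC. VC = 99q - 18q^2 + q^3, so AVC = 99 - 18q + q^2.
At the minimum of AVC, MC = AVC. MC = 99 - 36q + 3q^2; setting MC = AVC gives 2q^2 - 18q = 0, so q = 9. min AVC = 18.
For P < £18 the firm produces nothing.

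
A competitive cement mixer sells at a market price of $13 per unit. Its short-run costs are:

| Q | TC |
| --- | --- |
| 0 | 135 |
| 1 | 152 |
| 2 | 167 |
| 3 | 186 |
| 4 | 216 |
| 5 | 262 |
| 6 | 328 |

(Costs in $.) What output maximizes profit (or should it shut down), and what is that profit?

Q = 0 (shut down); profit = -$135

Compute π = P·Q − TC at each output: Q=0: -135; Q=1: -139; Q=2: -141; Q=3: -147; Q=4: -164; Q=5: -197; Q=6: -250.
Profit is highest at Q = 0. Equivalently, the lowest AVC in the table is 32/2 ≈ $16 at Q = 2, and P = $13 falls below it — price never covers variable cost, so the firm shuts down and loses only its fixed cost.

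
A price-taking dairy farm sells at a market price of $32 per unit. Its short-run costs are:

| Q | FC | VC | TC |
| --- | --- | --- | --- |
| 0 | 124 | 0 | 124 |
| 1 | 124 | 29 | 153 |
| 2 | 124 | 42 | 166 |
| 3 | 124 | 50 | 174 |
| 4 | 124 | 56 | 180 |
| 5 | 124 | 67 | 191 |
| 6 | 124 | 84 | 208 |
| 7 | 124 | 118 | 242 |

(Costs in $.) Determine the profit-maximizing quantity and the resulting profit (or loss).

Q = 6; profit = -$16

Tabulate TR − TC: Q=0: -124; Q=1: -121; Q=2: -102; Q=3: -78; Q=4: -52; Q=5: -31; Q=6: -16; Q=7: -18.
Profit is maximized at Q = 6. AVC there is 84/6 = $14 ≤ P, so producing beats shutting down (which would give -$124).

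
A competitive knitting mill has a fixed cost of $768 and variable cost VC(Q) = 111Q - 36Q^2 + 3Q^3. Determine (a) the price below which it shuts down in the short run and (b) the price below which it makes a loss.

Shutdown price = $3; break-even price = $111

AVC = 111 - 36Q + 3Q^2; minimized at Q = 6, giving min AVC = $3. That is the shutdown price.
ATC = 768/Q + 111 - 36Q + 3Q^2. Setting dATC/dQ = −768/Q^2 − 36 + 6Q = 0 gives Q = 8 (since 6·8^3 − 36·8^2 = 768).
min ATC = 768/8 + 111 − 36·8 + 3·8^2 = $111. That is the break-even price.
For $3 ≤ P < $111 the firm produces at a loss; below $3 it shuts down.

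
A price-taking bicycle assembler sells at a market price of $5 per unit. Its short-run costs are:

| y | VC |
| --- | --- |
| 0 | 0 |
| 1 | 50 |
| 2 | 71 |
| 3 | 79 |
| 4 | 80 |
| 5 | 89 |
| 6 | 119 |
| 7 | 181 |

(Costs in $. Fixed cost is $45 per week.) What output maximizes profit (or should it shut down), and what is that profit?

Tabulate TR − TC: y=0: -45; y=1: -90; y=2: -106; y=3: -109; y=4: -105; y=5: -109; y=6: -134; y=7: -191.
Profit is highest at y = 0. Equivalently, the lowest AVC in the table is 89/5 ≈ $17.80 at y = 5, and P = $5 falls below it — price never covers variable cost, so the firm shuts down and loses only its fixed cost.

y = 0 (shut down); profit = -$45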